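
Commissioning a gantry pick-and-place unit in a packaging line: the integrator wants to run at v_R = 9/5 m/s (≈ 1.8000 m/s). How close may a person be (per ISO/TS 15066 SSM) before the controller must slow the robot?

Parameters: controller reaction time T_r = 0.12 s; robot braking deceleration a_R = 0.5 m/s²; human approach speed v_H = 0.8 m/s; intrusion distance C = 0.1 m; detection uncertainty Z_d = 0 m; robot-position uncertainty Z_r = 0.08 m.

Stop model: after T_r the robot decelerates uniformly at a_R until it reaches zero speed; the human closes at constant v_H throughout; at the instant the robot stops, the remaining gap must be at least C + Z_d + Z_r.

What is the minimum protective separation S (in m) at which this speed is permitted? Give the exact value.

T_s = v_R/a_R = (9/5)/(1/2) = 3.6000 s
robot in T_r: 1.8000·0.1200 = 0.2160 m
braking distance = 1.8000²/(2·0.5000) = 3.2400 m
human closes 0.8000·3.7200 = 2.9760 m
C+Z_d+Z_r = 0.1000+0.0000+0.0800 = 0.1800 m
S_min ≈ 0.2160+3.2400+2.9760+0.1800  ⇒  S_min = 1653/250 m

S_min = 1653/250 m = 6.6120 m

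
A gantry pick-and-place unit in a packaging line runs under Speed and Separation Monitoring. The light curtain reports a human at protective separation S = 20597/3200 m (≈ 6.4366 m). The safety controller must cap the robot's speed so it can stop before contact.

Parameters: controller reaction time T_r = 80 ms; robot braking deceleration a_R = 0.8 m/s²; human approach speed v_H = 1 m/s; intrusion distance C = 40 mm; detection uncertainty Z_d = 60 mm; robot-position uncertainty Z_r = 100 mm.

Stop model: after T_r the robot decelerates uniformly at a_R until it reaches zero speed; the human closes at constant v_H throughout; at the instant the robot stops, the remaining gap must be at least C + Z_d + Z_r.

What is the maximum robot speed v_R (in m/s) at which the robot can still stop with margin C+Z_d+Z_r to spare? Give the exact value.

collect terms ⇒ (5/8)·v_R² + (133/100)·v_R + (-19701/3200) = 0
  disc = (133/100)² − 4·(5/8)·(-19701/3200) = 2745649/160000 ; √disc = 1657/400
  v_R = (−(133/100) + 1657/400) / (2·(5/8)) = 9/4 m/s
check:
braking lasts T_s = (9/4)/(4/5) = 2.8125 s
reaction-phase robot travel = 2.2500·0.0800 = 0.1800 m
braking distance = 2.2500²/(2·0.8000) = 3.1641 m
human over T_r+T_s: 1.0000·(0.0800+2.8125) = 2.8925 m
margins: 0.0400+0.0600+0.1000 = 0.2000 m
sum ≈ 0.1800+3.1641+2.8925+0.2000 ≈ 6.4366 m = S ✓

v_R_max = 9/4 m/s = 2.2500 m/s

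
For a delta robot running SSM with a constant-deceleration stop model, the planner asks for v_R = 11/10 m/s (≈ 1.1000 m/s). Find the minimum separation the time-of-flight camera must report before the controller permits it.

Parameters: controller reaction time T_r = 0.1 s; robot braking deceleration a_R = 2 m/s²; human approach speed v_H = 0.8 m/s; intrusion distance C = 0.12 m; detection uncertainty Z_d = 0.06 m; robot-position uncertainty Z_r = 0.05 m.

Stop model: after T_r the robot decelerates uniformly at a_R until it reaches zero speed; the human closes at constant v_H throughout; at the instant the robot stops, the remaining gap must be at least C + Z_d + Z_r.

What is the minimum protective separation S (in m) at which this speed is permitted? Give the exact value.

S_min = 93/80 m = 1.1625 m

T_s = v_R/a_R = (11/10)/2 = 0.5500 s
robot in T_r: 1.1000·0.1000 = 0.1100 m
robot under decel: 1.1000²/(2·2.0000) = 0.3025 m
human over T_r+T_s: 0.8000·(0.1000+0.5500) = 0.5200 m
residual clearance needed = 0.1200+0.0600+0.0500 = 0.2300 m
S_min ≈ 0.1100+0.3025+0.5200+0.2300  ⇒  S_min = 93/80 m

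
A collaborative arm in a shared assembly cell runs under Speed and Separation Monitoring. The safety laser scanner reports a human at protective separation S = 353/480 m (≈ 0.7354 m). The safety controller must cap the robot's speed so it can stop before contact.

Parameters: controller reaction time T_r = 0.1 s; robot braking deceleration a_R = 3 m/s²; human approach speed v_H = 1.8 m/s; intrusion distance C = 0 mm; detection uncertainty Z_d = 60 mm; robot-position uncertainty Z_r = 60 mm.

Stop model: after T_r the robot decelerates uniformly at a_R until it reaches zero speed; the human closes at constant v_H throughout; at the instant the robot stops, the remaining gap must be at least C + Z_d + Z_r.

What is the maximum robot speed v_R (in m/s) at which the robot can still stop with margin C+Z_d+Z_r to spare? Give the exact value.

at the boundary: (1/6)·v² + (7/10)·v + (-209/480) = 0
  disc = (7/10)² − 4·(1/6)·(-209/480) = 2809/3600 ; √disc = 53/60
  v_R = (−(7/10) + 53/60) / (2·(1/6)) = 11/20 m/s
check:
stop time T_s = (11/20)/3 = 0.1833 s
robot in T_r: 0.5500·0.1000 = 0.0550 m
robot covers 0.5500·0.1833 − ½·3.0000·0.1833² = 0.0504 m while stopping
human closes 1.8000·0.2833 = 0.5100 m
residual clearance needed = 0.0000+0.0600+0.0600 = 0.1200 m
sum ≈ 0.0550+0.0504+0.5100+0.1200 ≈ 0.7354 m = S ✓

v_R_max = 11/20 m/s = 0.5500 m/s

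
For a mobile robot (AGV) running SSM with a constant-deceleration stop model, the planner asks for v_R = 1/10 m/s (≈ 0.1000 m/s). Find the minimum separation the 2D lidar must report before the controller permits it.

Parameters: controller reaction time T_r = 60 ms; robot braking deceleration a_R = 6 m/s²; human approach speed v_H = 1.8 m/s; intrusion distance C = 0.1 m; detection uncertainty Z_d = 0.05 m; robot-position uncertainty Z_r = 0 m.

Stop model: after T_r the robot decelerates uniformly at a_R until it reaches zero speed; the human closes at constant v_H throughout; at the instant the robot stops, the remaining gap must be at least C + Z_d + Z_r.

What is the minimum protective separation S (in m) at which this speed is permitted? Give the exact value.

stop time T_s = (1/10)/6 = 0.0167 s
robot in T_r: 0.1000·0.0600 = 0.0060 m
robot under decel: 0.1000²/(2·6.0000) = 0.0008 m
person approaches 1.8000·(0.0600+0.0167) = 0.1380 m
C+Z_d+Z_r = 0.1000+0.0500+0.0000 = 0.1500 m
S_min ≈ 0.0060+0.0008+0.1380+0.1500  ⇒  S_min = 1769/6000 m

S_min = 1769/6000 m = 0.2948 m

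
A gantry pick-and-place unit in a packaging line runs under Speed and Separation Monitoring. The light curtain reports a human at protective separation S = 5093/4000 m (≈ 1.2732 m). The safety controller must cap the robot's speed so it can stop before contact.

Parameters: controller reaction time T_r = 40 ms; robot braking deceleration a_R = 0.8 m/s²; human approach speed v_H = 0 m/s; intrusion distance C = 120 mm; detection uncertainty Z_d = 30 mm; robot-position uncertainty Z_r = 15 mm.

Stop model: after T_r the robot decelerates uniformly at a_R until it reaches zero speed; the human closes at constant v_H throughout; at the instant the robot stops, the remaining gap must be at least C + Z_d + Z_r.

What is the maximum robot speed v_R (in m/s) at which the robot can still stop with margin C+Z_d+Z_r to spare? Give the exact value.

v_R_max = 13/10 m/s = 1.3000 m/s

quadratic (5/8)·v² + (1/25)·v + (-4433/4000) = 0
  disc = (1/25)² − 4·(5/8)·(-4433/4000) = 110889/40000 ; √disc = 333/200
  v_R = (−(1/25) + 333/200) / (2·(5/8)) = 13/10 m/s
check:
stop time T_s = (13/10)/(4/5) = 1.6250 s
reaction-phase robot travel = 1.3000·0.0400 = 0.0520 m
braking distance = 1.3000²/(2·0.8000) = 1.0562 m
human over T_r+T_s: 0.0000·(0.0400+1.6250) = 0.0000 m
margins: 0.1200+0.0300+0.0150 = 0.1650 m
sum ≈ 0.0520+1.0562+0.0000+0.1650 ≈ 1.2732 m = S ✓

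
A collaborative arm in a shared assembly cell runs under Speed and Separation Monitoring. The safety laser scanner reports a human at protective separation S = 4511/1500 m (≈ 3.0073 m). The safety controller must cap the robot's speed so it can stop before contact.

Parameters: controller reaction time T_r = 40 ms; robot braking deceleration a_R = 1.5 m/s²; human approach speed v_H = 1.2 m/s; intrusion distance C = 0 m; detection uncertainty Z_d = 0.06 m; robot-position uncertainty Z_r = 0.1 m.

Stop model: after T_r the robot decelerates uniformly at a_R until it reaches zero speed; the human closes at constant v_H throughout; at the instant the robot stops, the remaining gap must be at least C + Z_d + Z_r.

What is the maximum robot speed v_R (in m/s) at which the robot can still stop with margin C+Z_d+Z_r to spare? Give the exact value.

v_R_max = 19/10 m/s = 1.9000 m/s

at the boundary: (1/3)·v² + (21/25)·v + (-4199/1500) = 0
  disc = (21/25)² − 4·(1/3)·(-4199/1500) = 24964/5625 ; √disc = 158/75
  v_R = (−(21/25) + 158/75) / (2·(1/3)) = 19/10 m/s
check:
stop time T_s = (19/10)/(3/2) = 1.2667 s
robot covers v_R·T_r = 1.9000·0.0400 = 0.0760 m before braking
robot under decel: 1.9000²/(2·1.5000) = 1.2033 m
human closes 1.2000·1.3067 = 1.5680 m
residual clearance needed = 0.0000+0.0600+0.1000 = 0.1600 m
sum ≈ 0.0760+1.2033+1.5680+0.1600 ≈ 3.0073 m = S ✓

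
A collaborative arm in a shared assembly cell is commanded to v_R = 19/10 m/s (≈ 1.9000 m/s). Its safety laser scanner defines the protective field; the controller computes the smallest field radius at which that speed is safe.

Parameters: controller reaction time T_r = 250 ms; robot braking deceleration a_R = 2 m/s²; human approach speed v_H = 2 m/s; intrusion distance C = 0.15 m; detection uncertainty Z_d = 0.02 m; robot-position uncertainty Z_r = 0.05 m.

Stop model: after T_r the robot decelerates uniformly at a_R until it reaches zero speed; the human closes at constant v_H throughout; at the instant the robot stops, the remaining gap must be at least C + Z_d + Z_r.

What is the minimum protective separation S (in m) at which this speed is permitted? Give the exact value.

stop time T_s = (19/10)/2 = 0.9500 s
robot in T_r: 1.9000·0.2500 = 0.4750 m
braking distance = 1.9000²/(2·2.0000) = 0.9025 m
human closes 2.0000·1.2000 = 2.4000 m
margins: 0.1500+0.0200+0.0500 = 0.2200 m
S_min ≈ 0.4750+0.9025+2.4000+0.2200  ⇒  S_min = 1599/400 m

S_min = 1599/400 m = 3.9975 m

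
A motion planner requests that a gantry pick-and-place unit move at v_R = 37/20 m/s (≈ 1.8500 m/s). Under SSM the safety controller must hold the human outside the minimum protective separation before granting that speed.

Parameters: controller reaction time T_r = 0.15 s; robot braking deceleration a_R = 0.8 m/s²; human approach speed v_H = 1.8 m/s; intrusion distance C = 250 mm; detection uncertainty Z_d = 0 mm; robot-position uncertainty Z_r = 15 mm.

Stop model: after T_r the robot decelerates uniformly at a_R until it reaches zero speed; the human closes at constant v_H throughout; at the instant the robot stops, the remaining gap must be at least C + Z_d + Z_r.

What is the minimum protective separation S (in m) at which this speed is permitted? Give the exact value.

S_min = 4553/640 m = 7.1141 m

braking lasts T_s = (37/20)/(4/5) = 2.3125 s
reaction-phase robot travel = 1.8500·0.1500 = 0.2775 m
robot covers 1.8500·2.3125 − ½·0.8000·2.3125² = 2.1391 m while stopping
human closes 1.8000·2.4625 = 4.4325 m
margins: 0.2500+0.0000+0.0150 = 0.2650 m
S_min ≈ 0.2775+2.1391+4.4325+0.2650  ⇒  S_min = 4553/640 m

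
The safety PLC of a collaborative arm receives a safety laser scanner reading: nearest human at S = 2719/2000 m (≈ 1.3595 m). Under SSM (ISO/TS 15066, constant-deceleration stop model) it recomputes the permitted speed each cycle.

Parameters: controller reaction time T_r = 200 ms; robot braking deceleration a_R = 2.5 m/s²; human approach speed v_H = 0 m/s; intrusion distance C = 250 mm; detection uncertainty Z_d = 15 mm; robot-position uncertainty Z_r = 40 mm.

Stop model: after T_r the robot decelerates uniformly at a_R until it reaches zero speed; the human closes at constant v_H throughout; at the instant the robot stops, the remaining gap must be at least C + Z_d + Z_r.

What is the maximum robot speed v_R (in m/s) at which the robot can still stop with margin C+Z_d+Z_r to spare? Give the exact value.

collect terms ⇒ (1/5)·v_R² + (1/5)·v_R + (-2109/2000) = 0
  disc = (1/5)² − 4·(1/5)·(-2109/2000) = 2209/2500 ; √disc = 47/50
  v_R = (−(1/5) + 47/50) / (2·(1/5)) = 37/20 m/s
check:
braking lasts T_s = (37/20)/(5/2) = 0.7400 s
robot covers v_R·T_r = 1.8500·0.2000 = 0.3700 m before braking
robot covers 1.8500·0.7400 − ½·2.5000·0.7400² = 0.6845 m while stopping
human closes 0.0000·0.9400 = 0.0000 m
C+Z_d+Z_r = 0.2500+0.0150+0.0400 = 0.3050 m
sum ≈ 0.3700+0.6845+0.0000+0.3050 ≈ 1.3595 m = S ✓

v_R_max = 37/20 m/s = 1.8500 m/s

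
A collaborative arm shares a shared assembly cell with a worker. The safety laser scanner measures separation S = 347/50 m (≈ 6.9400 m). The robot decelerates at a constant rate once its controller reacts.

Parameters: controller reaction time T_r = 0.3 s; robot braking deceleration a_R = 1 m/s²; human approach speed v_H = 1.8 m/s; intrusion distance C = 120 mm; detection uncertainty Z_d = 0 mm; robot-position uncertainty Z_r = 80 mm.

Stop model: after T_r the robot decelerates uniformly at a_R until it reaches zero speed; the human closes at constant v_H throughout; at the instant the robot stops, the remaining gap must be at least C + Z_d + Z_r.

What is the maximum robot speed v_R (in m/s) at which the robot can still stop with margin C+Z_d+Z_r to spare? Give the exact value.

at the boundary: (1/2)·v² + (21/10)·v + (-31/5) = 0
  disc = (21/10)² − 4·(1/2)·(-31/5) = 1681/100 ; √disc = 41/10
  v_R = (−(21/10) + 41/10) / (2·(1/2)) = 2 m/s
check:
T_s = v_R/a_R = 2/1 = 2.0000 s
robot in T_r: 2.0000·0.3000 = 0.6000 m
robot under decel: 2.0000²/(2·1.0000) = 2.0000 m
human over T_r+T_s: 1.8000·(0.3000+2.0000) = 4.1400 m
margins: 0.1200+0.0000+0.0800 = 0.2000 m
sum ≈ 0.6000+2.0000+4.1400+0.2000 ≈ 6.9400 m = S ✓

v_R_max = 2 m/s = 2.0000 m/s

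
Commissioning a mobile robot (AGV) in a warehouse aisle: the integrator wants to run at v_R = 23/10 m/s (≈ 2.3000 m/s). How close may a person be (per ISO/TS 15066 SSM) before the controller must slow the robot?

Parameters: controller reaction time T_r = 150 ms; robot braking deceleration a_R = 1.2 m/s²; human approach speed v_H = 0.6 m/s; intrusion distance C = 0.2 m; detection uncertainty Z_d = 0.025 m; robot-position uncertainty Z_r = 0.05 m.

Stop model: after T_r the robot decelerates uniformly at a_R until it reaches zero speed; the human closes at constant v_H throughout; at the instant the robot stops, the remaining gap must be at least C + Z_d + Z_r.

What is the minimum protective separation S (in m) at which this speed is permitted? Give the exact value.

S_min = 4877/1200 m = 4.0642 m

braking lasts T_s = (23/10)/(6/5) = 1.9167 s
robot covers v_R·T_r = 2.3000·0.1500 = 0.3450 m before braking
robot under decel: 2.3000²/(2·1.2000) = 2.2042 m
human closes 0.6000·2.0667 = 1.2400 m
residual clearance needed = 0.2000+0.0250+0.0500 = 0.2750 m
S_min ≈ 0.3450+2.2042+1.2400+0.2750  ⇒  S_min = 4877/1200 m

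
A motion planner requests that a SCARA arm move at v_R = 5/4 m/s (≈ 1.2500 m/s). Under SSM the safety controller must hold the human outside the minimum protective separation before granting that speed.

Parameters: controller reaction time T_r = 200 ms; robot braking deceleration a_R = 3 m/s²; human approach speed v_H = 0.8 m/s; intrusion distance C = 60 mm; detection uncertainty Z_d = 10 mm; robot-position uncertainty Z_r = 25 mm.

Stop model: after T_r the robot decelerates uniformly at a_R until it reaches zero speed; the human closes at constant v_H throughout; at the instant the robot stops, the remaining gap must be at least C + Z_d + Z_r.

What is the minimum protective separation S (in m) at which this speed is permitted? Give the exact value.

S_min = 879/800 m = 1.0987 m

braking lasts T_s = (5/4)/3 = 0.4167 s
robot in T_r: 1.2500·0.2000 = 0.2500 m
robot under decel: 1.2500²/(2·3.0000) = 0.2604 m
human closes 0.8000·0.6167 = 0.4933 m
margins: 0.0600+0.0100+0.0250 = 0.0950 m
S_min ≈ 0.2500+0.2604+0.4933+0.0950  ⇒  S_min = 879/800 m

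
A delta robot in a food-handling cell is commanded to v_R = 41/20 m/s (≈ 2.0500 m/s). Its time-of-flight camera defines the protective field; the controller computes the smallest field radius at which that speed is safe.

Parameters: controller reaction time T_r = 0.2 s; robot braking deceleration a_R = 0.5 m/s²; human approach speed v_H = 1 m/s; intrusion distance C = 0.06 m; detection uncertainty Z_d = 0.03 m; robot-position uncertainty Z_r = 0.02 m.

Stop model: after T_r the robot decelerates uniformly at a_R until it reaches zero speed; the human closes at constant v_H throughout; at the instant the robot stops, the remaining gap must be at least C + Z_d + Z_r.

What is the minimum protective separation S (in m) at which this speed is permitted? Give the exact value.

S_min = 3609/400 m = 9.0225 m

braking lasts T_s = (41/20)/(1/2) = 4.1000 s
robot in T_r: 2.0500·0.2000 = 0.4100 m
braking distance = 2.0500²/(2·0.5000) = 4.2025 m
human closes 1.0000·4.3000 = 4.3000 m
residual clearance needed = 0.0600+0.0300+0.0200 = 0.1100 m
S_min ≈ 0.4100+4.2025+4.3000+0.1100  ⇒  S_min = 3609/400 m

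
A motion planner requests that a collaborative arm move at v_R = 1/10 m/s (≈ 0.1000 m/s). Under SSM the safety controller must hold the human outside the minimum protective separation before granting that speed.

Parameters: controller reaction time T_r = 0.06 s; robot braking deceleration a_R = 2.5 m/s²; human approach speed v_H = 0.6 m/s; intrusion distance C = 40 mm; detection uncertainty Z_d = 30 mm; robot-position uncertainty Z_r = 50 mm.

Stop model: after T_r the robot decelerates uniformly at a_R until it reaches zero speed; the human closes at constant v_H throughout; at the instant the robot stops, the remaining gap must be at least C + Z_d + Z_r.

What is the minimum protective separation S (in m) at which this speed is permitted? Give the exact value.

braking lasts T_s = (1/10)/(5/2) = 0.0400 s
reaction-phase robot travel = 0.1000·0.0600 = 0.0060 m
robot under decel: 0.1000²/(2·2.5000) = 0.0020 m
human over T_r+T_s: 0.6000·(0.0600+0.0400) = 0.0600 m
residual clearance needed = 0.0400+0.0300+0.0500 = 0.1200 m
S_min ≈ 0.0060+0.0020+0.0600+0.1200  ⇒  S_min = 47/250 m

S_min = 47/250 m = 0.1880 m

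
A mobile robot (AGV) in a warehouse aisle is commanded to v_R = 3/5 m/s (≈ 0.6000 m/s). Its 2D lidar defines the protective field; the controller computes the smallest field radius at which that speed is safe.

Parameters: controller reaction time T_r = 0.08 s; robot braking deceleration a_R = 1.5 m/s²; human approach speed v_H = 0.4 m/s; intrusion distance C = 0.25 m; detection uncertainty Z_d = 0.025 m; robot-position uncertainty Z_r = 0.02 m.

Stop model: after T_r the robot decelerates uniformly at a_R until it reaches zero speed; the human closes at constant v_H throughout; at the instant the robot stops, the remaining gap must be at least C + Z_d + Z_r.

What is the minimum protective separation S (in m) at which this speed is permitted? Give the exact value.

S_min = 131/200 m = 0.6550 m

braking lasts T_s = (3/5)/(3/2) = 0.4000 s
robot in T_r: 0.6000·0.0800 = 0.0480 m
braking distance = 0.6000²/(2·1.5000) = 0.1200 m
human closes 0.4000·0.4800 = 0.1920 m
C+Z_d+Z_r = 0.2500+0.0250+0.0200 = 0.2950 m
S_min ≈ 0.0480+0.1200+0.1920+0.2950  ⇒  S_min = 131/200 m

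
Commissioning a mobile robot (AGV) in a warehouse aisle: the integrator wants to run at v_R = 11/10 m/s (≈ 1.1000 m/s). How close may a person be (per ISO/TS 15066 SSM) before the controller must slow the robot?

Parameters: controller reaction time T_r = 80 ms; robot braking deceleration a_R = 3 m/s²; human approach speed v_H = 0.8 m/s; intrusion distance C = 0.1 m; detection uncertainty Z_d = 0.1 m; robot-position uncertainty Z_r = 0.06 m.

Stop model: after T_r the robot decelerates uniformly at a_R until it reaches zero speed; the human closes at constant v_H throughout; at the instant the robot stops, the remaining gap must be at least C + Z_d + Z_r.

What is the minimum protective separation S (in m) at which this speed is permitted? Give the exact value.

braking lasts T_s = (11/10)/3 = 0.3667 s
reaction-phase robot travel = 1.1000·0.0800 = 0.0880 m
braking distance = 1.1000²/(2·3.0000) = 0.2017 m
person approaches 0.8000·(0.0800+0.3667) = 0.3573 m
C+Z_d+Z_r = 0.1000+0.1000+0.0600 = 0.2600 m
S_min ≈ 0.0880+0.2017+0.3573+0.2600  ⇒  S_min = 907/1000 m

S_min = 907/1000 m = 0.9070 m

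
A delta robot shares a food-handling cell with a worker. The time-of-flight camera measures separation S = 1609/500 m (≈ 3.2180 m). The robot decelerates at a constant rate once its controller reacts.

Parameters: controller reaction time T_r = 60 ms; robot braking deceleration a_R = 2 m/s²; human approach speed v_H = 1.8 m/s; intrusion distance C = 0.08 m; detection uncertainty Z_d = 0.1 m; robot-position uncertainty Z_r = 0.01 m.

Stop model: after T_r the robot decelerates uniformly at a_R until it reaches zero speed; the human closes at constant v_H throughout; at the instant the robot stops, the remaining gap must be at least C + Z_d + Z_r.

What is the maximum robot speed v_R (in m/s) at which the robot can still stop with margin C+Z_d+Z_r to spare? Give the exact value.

quadratic (1/4)·v² + (24/25)·v + (-73/25) = 0
  disc = (24/25)² − 4·(1/4)·(-73/25) = 2401/625 ; √disc = 49/25
  v_R = (−(24/25) + 49/25) / (2·(1/4)) = 2 m/s
check:
T_s = v_R/a_R = 2/2 = 1.0000 s
reaction-phase robot travel = 2.0000·0.0600 = 0.1200 m
braking distance = 2.0000²/(2·2.0000) = 1.0000 m
human closes 1.8000·1.0600 = 1.9080 m
C+Z_d+Z_r = 0.0800+0.1000+0.0100 = 0.1900 m
sum ≈ 0.1200+1.0000+1.9080+0.1900 ≈ 3.2180 m = S ✓

v_R_max = 2 m/s = 2.0000 m/s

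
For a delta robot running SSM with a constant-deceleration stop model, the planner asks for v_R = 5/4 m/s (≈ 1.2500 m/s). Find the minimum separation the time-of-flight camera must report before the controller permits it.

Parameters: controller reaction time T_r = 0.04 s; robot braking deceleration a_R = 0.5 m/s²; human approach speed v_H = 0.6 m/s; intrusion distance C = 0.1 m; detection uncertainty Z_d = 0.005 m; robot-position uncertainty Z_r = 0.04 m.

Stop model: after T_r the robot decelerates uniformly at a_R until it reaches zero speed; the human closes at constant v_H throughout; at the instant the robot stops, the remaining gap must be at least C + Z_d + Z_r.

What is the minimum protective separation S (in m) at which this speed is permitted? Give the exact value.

S_min = 6563/2000 m = 3.2815 m

T_s = v_R/a_R = (5/4)/(1/2) = 2.5000 s
reaction-phase robot travel = 1.2500·0.0400 = 0.0500 m
robot under decel: 1.2500²/(2·0.5000) = 1.5625 m
human over T_r+T_s: 0.6000·(0.0400+2.5000) = 1.5240 m
residual clearance needed = 0.1000+0.0050+0.0400 = 0.1450 m
S_min ≈ 0.0500+1.5625+1.5240+0.1450  ⇒  S_min = 6563/2000 m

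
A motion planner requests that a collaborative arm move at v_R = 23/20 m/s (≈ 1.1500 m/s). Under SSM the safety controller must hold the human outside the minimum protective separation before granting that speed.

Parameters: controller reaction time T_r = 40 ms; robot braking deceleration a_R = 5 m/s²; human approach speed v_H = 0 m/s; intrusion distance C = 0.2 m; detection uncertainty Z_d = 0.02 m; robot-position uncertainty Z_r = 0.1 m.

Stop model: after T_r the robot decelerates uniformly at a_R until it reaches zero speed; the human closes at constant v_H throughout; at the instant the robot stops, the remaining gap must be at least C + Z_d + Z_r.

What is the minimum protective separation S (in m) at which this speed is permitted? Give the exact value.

braking lasts T_s = (23/20)/5 = 0.2300 s
robot in T_r: 1.1500·0.0400 = 0.0460 m
robot covers 1.1500·0.2300 − ½·5.0000·0.2300² = 0.1323 m while stopping
person approaches 0.0000·(0.0400+0.2300) = 0.0000 m
residual clearance needed = 0.2000+0.0200+0.1000 = 0.3200 m
S_min ≈ 0.0460+0.1323+0.0000+0.3200  ⇒  S_min = 1993/4000 m

S_min = 1993/4000 m = 0.4983 m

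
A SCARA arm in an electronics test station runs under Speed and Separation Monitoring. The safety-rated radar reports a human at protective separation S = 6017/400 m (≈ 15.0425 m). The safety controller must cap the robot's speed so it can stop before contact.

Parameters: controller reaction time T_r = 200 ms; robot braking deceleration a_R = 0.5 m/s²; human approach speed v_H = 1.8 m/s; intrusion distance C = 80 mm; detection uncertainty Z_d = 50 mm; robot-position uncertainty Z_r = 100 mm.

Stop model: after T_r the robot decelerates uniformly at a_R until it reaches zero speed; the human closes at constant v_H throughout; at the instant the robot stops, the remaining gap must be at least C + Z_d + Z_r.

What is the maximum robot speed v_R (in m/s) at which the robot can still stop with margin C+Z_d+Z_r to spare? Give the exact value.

v_R_max = 47/20 m/s = 2.3500 m/s

at the boundary: (1)·v² + (19/5)·v + (-5781/400) = 0
  disc = (19/5)² − 4·(1)·(-5781/400) = 289/4 ; √disc = 17/2
  v_R = (−(19/5) + 17/2) / (2·(1)) = 47/20 m/s
check:
T_s = v_R/a_R = (47/20)/(1/2) = 4.7000 s
robot in T_r: 2.3500·0.2000 = 0.4700 m
robot covers 2.3500·4.7000 − ½·0.5000·4.7000² = 5.5225 m while stopping
human closes 1.8000·4.9000 = 8.8200 m
margins: 0.0800+0.0500+0.1000 = 0.2300 m
sum ≈ 0.4700+5.5225+8.8200+0.2300 ≈ 15.0425 m = S ✓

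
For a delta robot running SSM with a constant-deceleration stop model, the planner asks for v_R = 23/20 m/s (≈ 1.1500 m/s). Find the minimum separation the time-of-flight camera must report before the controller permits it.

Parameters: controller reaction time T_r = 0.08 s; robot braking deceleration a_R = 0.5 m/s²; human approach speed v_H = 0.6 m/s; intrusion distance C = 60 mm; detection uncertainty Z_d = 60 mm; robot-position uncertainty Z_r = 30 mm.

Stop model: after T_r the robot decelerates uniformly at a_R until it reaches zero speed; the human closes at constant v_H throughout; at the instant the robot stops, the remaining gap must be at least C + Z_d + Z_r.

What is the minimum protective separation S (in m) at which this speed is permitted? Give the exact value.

S_min = 1197/400 m = 2.9925 m

braking lasts T_s = (23/20)/(1/2) = 2.3000 s
robot in T_r: 1.1500·0.0800 = 0.0920 m
braking distance = 1.1500²/(2·0.5000) = 1.3225 m
person approaches 0.6000·(0.0800+2.3000) = 1.4280 m
residual clearance needed = 0.0600+0.0600+0.0300 = 0.1500 m
S_min ≈ 0.0920+1.3225+1.4280+0.1500  ⇒  S_min = 1197/400 m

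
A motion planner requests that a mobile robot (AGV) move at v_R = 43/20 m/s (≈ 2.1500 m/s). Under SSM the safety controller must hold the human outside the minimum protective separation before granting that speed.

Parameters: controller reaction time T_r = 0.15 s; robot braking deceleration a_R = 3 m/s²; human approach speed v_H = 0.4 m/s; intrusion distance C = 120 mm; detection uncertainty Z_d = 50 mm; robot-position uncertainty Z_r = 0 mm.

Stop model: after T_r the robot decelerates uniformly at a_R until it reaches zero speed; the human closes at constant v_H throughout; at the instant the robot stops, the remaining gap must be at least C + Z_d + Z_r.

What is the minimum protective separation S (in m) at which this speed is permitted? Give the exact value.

S_min = 3863/2400 m = 1.6096 m

T_s = v_R/a_R = (43/20)/3 = 0.7167 s
robot covers v_R·T_r = 2.1500·0.1500 = 0.3225 m before braking
braking distance = 2.1500²/(2·3.0000) = 0.7704 m
human over T_r+T_s: 0.4000·(0.1500+0.7167) = 0.3467 m
residual clearance needed = 0.1200+0.0500+0.0000 = 0.1700 m
S_min ≈ 0.3225+0.7704+0.3467+0.1700  ⇒  S_min = 3863/2400 m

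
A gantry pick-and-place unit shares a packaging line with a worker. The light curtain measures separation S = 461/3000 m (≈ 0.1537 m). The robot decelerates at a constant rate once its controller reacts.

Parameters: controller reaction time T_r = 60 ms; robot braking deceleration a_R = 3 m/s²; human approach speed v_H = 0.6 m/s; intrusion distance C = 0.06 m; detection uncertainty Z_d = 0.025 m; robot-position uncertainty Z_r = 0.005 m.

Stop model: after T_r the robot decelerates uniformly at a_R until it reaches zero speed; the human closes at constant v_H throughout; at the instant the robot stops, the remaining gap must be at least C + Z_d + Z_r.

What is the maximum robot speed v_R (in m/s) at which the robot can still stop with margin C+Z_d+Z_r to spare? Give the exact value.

collect terms ⇒ (1/6)·v_R² + (13/50)·v_R + (-83/3000) = 0
  disc = (13/50)² − 4·(1/6)·(-83/3000) = 484/5625 ; √disc = 22/75
  v_R = (−(13/50) + 22/75) / (2·(1/6)) = 1/10 m/s
check:
stop time T_s = (1/10)/3 = 0.0333 s
reaction-phase robot travel = 0.1000·0.0600 = 0.0060 m
robot covers 0.1000·0.0333 − ½·3.0000·0.0333² = 0.0017 m while stopping
human closes 0.6000·0.0933 = 0.0560 m
margins: 0.0600+0.0250+0.0050 = 0.0900 m
sum ≈ 0.0060+0.0017+0.0560+0.0900 ≈ 0.1537 m = S ✓

v_R_max = 1/10 m/s = 0.1000 m/s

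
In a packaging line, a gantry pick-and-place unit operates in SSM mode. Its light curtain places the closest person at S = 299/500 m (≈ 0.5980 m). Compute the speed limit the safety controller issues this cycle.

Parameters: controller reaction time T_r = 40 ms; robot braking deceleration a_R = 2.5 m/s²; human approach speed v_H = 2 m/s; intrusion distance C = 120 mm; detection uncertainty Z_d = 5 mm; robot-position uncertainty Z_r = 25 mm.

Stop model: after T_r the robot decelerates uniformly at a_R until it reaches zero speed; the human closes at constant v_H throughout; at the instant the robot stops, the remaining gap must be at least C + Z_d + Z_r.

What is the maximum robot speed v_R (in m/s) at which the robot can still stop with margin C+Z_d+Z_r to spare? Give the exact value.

v_R_max = 2/5 m/s = 0.4000 m/s

at the boundary: (1/5)·v² + (21/25)·v + (-46/125) = 0
  disc = (21/25)² − 4·(1/5)·(-46/125) = 1 ; √disc = 1
  v_R = (−(21/25) + 1) / (2·(1/5)) = 2/5 m/s
check:
stop time T_s = (2/5)/(5/2) = 0.1600 s
robot covers v_R·T_r = 0.4000·0.0400 = 0.0160 m before braking
braking distance = 0.4000²/(2·2.5000) = 0.0320 m
human over T_r+T_s: 2.0000·(0.0400+0.1600) = 0.4000 m
residual clearance needed = 0.1200+0.0050+0.0250 = 0.1500 m
sum ≈ 0.0160+0.0320+0.4000+0.1500 ≈ 0.5980 m = S ✓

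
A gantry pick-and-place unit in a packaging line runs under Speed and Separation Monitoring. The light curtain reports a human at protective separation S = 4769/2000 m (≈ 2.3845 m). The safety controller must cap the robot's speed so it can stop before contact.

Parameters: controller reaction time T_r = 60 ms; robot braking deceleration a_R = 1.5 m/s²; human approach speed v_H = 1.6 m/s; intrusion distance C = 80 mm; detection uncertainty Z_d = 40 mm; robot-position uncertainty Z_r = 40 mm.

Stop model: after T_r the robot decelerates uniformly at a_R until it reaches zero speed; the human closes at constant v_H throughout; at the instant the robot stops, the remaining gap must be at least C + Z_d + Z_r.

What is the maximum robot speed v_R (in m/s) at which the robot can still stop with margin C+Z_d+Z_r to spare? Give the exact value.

collect terms ⇒ (1/3)·v_R² + (169/150)·v_R + (-4257/2000) = 0
  disc = (169/150)² − 4·(1/3)·(-4257/2000) = 23104/5625 ; √disc = 152/75
  v_R = (−(169/150) + 152/75) / (2·(1/3)) = 27/20 m/s
check:
stop time T_s = (27/20)/(3/2) = 0.9000 s
robot covers v_R·T_r = 1.3500·0.0600 = 0.0810 m before braking
braking distance = 1.3500²/(2·1.5000) = 0.6075 m
human closes 1.6000·0.9600 = 1.5360 m
residual clearance needed = 0.0800+0.0400+0.0400 = 0.1600 m
sum ≈ 0.0810+0.6075+1.5360+0.1600 ≈ 2.3845 m = S ✓

v_R_max = 27/20 m/s = 1.3500 m/s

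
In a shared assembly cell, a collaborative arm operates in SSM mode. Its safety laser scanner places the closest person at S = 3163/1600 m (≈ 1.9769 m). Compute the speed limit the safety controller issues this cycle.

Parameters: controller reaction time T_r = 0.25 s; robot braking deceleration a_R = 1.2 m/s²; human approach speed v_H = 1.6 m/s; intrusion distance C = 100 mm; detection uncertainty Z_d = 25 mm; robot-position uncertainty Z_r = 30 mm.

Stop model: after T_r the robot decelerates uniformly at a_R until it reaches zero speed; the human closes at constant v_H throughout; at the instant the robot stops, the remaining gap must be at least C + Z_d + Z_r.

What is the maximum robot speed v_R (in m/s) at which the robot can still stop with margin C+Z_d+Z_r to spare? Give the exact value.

quadratic (5/12)·v² + (19/12)·v + (-91/64) = 0
  disc = (19/12)² − 4·(5/12)·(-91/64) = 2809/576 ; √disc = 53/24
  v_R = (−(19/12) + 53/24) / (2·(5/12)) = 3/4 m/s
check:
stop time T_s = (3/4)/(6/5) = 0.6250 s
reaction-phase robot travel = 0.7500·0.2500 = 0.1875 m
braking distance = 0.7500²/(2·1.2000) = 0.2344 m
person approaches 1.6000·(0.2500+0.6250) = 1.4000 m
residual clearance needed = 0.1000+0.0250+0.0300 = 0.1550 m
sum ≈ 0.1875+0.2344+1.4000+0.1550 ≈ 1.9769 m = S ✓

v_R_max = 3/4 m/s = 0.7500 m/s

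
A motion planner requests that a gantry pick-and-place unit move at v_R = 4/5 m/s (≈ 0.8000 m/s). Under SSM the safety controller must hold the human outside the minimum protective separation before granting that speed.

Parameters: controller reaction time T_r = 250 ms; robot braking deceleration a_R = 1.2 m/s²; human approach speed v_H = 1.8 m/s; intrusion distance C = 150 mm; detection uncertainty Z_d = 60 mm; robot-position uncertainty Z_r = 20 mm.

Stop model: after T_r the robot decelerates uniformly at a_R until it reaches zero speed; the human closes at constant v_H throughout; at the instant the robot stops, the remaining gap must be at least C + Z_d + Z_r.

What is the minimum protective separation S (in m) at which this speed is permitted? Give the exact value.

S_min = 176/75 m = 2.3467 m

braking lasts T_s = (4/5)/(6/5) = 0.6667 s
robot covers v_R·T_r = 0.8000·0.2500 = 0.2000 m before braking
robot under decel: 0.8000²/(2·1.2000) = 0.2667 m
human closes 1.8000·0.9167 = 1.6500 m
margins: 0.1500+0.0600+0.0200 = 0.2300 m
S_min ≈ 0.2000+0.2667+1.6500+0.2300  ⇒  S_min = 176/75 m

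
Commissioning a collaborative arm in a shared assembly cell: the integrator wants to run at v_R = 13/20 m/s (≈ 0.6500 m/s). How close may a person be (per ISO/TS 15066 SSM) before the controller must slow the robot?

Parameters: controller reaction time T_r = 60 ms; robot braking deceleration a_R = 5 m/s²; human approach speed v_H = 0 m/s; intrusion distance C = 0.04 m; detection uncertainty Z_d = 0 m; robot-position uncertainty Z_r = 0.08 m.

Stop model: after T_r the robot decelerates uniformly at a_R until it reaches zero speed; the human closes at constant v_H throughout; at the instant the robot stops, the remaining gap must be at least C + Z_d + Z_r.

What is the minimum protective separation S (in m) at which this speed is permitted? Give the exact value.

T_s = v_R/a_R = (13/20)/5 = 0.1300 s
robot in T_r: 0.6500·0.0600 = 0.0390 m
robot covers 0.6500·0.1300 − ½·5.0000·0.1300² = 0.0423 m while stopping
human over T_r+T_s: 0.0000·(0.0600+0.1300) = 0.0000 m
C+Z_d+Z_r = 0.0400+0.0000+0.0800 = 0.1200 m
S_min ≈ 0.0390+0.0423+0.0000+0.1200  ⇒  S_min = 161/800 m

S_min = 161/800 m = 0.2013 m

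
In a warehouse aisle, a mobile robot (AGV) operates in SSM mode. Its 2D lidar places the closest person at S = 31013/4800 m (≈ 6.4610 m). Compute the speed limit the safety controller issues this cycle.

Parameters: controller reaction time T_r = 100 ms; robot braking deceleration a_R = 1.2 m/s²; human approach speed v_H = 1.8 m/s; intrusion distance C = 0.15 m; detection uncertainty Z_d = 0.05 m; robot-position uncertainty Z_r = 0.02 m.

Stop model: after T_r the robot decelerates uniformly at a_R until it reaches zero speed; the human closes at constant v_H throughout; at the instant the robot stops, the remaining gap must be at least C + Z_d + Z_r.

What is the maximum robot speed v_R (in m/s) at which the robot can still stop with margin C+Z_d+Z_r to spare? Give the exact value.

v_R_max = 47/20 m/s = 2.3500 m/s

quadratic (5/12)·v² + (8/5)·v + (-29093/4800) = 0
  disc = (8/5)² − 4·(5/12)·(-29093/4800) = 182329/14400 ; √disc = 427/120
  v_R = (−(8/5) + 427/120) / (2·(5/12)) = 47/20 m/s
check:
stop time T_s = (47/20)/(6/5) = 1.9583 s
robot covers v_R·T_r = 2.3500·0.1000 = 0.2350 m before braking
robot under decel: 2.3500²/(2·1.2000) = 2.3010 m
human closes 1.8000·2.0583 = 3.7050 m
residual clearance needed = 0.1500+0.0500+0.0200 = 0.2200 m
sum ≈ 0.2350+2.3010+3.7050+0.2200 ≈ 6.4610 m = S ✓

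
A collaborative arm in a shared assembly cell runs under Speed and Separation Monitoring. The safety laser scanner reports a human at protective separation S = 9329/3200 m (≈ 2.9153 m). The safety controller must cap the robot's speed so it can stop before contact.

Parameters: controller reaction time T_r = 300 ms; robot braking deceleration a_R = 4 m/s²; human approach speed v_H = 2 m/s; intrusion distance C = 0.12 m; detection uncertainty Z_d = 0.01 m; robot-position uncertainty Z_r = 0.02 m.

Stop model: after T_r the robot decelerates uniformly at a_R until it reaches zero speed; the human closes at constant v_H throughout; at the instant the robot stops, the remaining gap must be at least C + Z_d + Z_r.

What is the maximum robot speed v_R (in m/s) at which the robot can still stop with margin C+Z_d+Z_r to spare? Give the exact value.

v_R_max = 41/20 m/s = 2.0500 m/s

at the boundary: (1/8)·v² + (4/5)·v + (-6929/3200) = 0
  disc = (4/5)² − 4·(1/8)·(-6929/3200) = 441/256 ; √disc = 21/16
  v_R = (−(4/5) + 21/16) / (2·(1/8)) = 41/20 m/s
check:
T_s = v_R/a_R = (41/20)/4 = 0.5125 s
robot covers v_R·T_r = 2.0500·0.3000 = 0.6150 m before braking
robot under decel: 2.0500²/(2·4.0000) = 0.5253 m
human closes 2.0000·0.8125 = 1.6250 m
residual clearance needed = 0.1200+0.0100+0.0200 = 0.1500 m
sum ≈ 0.6150+0.5253+1.6250+0.1500 ≈ 2.9153 m = S ✓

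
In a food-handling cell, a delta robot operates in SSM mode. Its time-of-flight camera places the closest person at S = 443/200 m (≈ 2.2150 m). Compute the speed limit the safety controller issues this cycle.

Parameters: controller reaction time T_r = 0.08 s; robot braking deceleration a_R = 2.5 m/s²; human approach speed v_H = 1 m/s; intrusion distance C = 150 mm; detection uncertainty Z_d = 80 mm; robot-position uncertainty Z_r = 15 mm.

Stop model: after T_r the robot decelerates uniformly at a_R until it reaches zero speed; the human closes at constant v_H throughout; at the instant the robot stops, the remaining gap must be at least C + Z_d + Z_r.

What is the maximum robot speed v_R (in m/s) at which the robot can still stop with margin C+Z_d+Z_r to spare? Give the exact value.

quadratic (1/5)·v² + (12/25)·v + (-189/100) = 0
  disc = (12/25)² − 4·(1/5)·(-189/100) = 1089/625 ; √disc = 33/25
  v_R = (−(12/25) + 33/25) / (2·(1/5)) = 21/10 m/s
check:
braking lasts T_s = (21/10)/(5/2) = 0.8400 s
reaction-phase robot travel = 2.1000·0.0800 = 0.1680 m
robot covers 2.1000·0.8400 − ½·2.5000·0.8400² = 0.8820 m while stopping
human closes 1.0000·0.9200 = 0.9200 m
margins: 0.1500+0.0800+0.0150 = 0.2450 m
sum ≈ 0.1680+0.8820+0.9200+0.2450 ≈ 2.2150 m = S ✓

v_R_max = 21/10 m/s = 2.1000 m/s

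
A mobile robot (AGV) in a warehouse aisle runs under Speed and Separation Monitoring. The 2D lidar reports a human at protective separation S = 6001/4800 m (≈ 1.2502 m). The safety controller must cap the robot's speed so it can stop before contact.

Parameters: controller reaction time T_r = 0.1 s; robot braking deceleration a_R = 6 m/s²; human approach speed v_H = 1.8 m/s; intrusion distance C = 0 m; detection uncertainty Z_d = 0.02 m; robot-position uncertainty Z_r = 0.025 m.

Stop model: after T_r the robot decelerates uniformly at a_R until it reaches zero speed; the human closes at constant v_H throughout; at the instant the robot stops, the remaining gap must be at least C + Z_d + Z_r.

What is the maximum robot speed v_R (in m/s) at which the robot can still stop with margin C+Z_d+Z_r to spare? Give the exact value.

collect terms ⇒ (1/12)·v_R² + (2/5)·v_R + (-4921/4800) = 0
  disc = (2/5)² − 4·(1/12)·(-4921/4800) = 289/576 ; √disc = 17/24
  v_R = (−(2/5) + 17/24) / (2·(1/12)) = 37/20 m/s
check:
stop time T_s = (37/20)/6 = 0.3083 s
robot covers v_R·T_r = 1.8500·0.1000 = 0.1850 m before braking
braking distance = 1.8500²/(2·6.0000) = 0.2852 m
human closes 1.8000·0.4083 = 0.7350 m
margins: 0.0000+0.0200+0.0250 = 0.0450 m
sum ≈ 0.1850+0.2852+0.7350+0.0450 ≈ 1.2502 m = S ✓

v_R_max = 37/20 m/s = 1.8500 m/s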